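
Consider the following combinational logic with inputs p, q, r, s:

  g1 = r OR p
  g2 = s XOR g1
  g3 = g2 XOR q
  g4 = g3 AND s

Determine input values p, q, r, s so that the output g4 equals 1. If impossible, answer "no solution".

Check with p=0, q=0, r=0, s=1:
g1 = r OR p = 0 OR 0 = 0
g2 = s XOR g1 = 1 XOR 0 = 1
g3 = g2 XOR q = 1 XOR 0 = 1
g4 = g3 AND s = 1 AND 1 = 1
So g4 = 1 as required.

p=0, q=0, r=0, s=1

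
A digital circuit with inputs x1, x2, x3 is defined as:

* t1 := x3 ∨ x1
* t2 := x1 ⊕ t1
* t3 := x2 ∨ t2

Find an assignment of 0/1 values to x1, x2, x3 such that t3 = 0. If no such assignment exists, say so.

t3 = x2 ∨ t2 must be 0, so both x2 = 0 and t2 = 0.
Check with x1=1, x2=0, x3=0:
t1 = x3 ∨ x1 = 0 ∨ 1 = 1
t2 = x1 ⊕ t1 = 1 ⊕ 1 = 0
t3 = x2 ∨ t2 = 0 ∨ 0 = 0
So t3 = 0 as required.

x1=1, x2=0, x3=0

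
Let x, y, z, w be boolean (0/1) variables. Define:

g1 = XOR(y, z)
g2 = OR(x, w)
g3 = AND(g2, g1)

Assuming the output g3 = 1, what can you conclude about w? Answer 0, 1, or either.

Both values of w occur among assignments with g3 = 1:
  w=0: x=1, y=0, z=1, w=0
  w=1: x=0, y=0, z=1, w=1

either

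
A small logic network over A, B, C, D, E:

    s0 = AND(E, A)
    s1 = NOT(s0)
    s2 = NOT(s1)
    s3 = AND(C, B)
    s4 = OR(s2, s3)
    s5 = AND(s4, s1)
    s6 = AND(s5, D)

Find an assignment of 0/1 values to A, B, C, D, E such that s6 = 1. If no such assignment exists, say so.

A=1 B=1 C=1 D=1 E=0

s6 = AND(s5, D) must be 1, so both s5 = 1 and D = 1.
s5 = AND(s4, s1) must be 1, so both s4 = 1 and s1 = 1.
Check with A=1 B=1 C=1 D=1 E=0:
s0 = AND(E, A) = AND(0, 1) = 0
s1 = NOT(s0) = NOT 0 = 1
s2 = NOT(s1) = NOT 1 = 0
s3 = AND(C, B) = AND(1, 1) = 1
s4 = OR(s2, s3) = OR(0, 1) = 1
s5 = AND(s4, s1) = AND(1, 1) = 1
s6 = AND(s5, D) = AND(1, 1) = 1
So s6 = 1 as required.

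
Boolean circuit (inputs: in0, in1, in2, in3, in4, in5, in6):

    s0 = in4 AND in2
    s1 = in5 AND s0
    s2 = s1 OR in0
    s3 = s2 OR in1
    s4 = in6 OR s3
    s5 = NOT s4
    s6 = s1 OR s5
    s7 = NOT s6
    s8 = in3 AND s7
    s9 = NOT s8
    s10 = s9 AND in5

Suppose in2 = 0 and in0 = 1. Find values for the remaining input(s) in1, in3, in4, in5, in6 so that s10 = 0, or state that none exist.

Check with in2 = 0 and in0 = 1 and in1=1, in3=1, in4=0, in5=0, in6=0:
s0 = in4 AND in2 = 0 AND 0 = 0
s1 = in5 AND s0 = 0 AND 0 = 0
s2 = s1 OR in0 = 0 OR 1 = 1
s3 = s2 OR in1 = 1 OR 1 = 1
s4 = in6 OR s3 = 0 OR 1 = 1
s5 = NOT s4 = NOT 1 = 0
s6 = s1 OR s5 = 0 OR 0 = 0
s7 = NOT s6 = NOT 0 = 1
s8 = in3 AND s7 = 1 AND 1 = 1
s9 = NOT s8 = NOT 1 = 0
s10 = s9 AND in5 = 0 AND 0 = 0
So s10 = 0.

in1=1, in3=1, in4=0, in5=0, in6=0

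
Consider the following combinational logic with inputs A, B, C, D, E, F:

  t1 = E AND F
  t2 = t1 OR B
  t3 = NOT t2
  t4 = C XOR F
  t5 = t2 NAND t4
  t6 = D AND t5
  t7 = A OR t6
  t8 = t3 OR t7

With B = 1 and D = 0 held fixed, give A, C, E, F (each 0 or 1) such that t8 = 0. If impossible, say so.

t8 = t3 OR t7 must be 0, so both t3 = 0 and t7 = 0.
Check with B = 1 and D = 0 and A=0, C=0, E=0, F=0:
t1 = E AND F = 0 AND 0 = 0
t2 = t1 OR B = 0 OR 1 = 1
t3 = NOT t2 = NOT 1 = 0
t4 = C XOR F = 0 XOR 0 = 0
t5 = t2 NAND t4 = 1 NAND 0 = 1
t6 = D AND t5 = 0 AND 1 = 0
t7 = A OR t6 = 0 OR 0 = 0
t8 = t3 OR t7 = 0 OR 0 = 0
So t8 = 0.

A=0 C=0 E=0 F=0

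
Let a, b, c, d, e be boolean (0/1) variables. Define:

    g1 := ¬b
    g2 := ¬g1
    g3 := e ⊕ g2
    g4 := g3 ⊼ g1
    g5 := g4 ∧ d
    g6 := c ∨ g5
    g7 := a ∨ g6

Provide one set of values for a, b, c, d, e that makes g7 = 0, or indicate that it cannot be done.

a=0 b=0 c=0 d=0 e=0

g7 = a ∨ g6 must be 0, so both a = 0 and g6 = 0.
g6 = c ∨ g5 must be 0, so both c = 0 and g5 = 0.
Check with a=0 b=0 c=0 d=0 e=0:
g1 = ¬b = ¬0 = 1
g2 = ¬g1 = ¬1 = 0
g3 = e ⊕ g2 = 0 ⊕ 0 = 0
g4 = g3 ⊼ g1 = 0 ⊼ 1 = 1
g5 = g4 ∧ d = 1 ∧ 0 = 0
g6 = c ∨ g5 = 0 ∨ 0 = 0
g7 = a ∨ g6 = 0 ∨ 0 = 0
So g7 = 0 as required.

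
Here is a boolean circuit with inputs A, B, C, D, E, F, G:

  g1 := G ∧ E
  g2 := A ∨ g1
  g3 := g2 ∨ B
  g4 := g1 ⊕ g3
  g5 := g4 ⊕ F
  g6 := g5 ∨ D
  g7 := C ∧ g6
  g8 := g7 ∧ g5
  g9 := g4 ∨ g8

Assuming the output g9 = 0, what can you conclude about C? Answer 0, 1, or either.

either

Both values of C occur among assignments with g9 = 0:
  C=0: A=0, B=0, C=0, D=0, E=0, F=0, G=0
  C=1: A=0, B=0, C=1, D=0, E=0, F=0, G=0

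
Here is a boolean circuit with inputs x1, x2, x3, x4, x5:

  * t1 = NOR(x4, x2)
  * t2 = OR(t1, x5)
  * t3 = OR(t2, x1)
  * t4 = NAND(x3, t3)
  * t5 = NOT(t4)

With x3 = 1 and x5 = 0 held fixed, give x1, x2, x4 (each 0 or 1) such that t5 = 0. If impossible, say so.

Check with x3 = 1 and x5 = 0 and x1=0, x2=0, x4=1:
t1 = NOR(x4, x2) = NOR(1, 0) = 0
t2 = OR(t1, x5) = OR(0, 0) = 0
t3 = OR(t2, x1) = OR(0, 0) = 0
t4 = NAND(x3, t3) = NAND(1, 0) = 1
t5 = NOT(t4) = NOT 1 = 0
So t5 = 0.

x1=0 x2=0 x4=1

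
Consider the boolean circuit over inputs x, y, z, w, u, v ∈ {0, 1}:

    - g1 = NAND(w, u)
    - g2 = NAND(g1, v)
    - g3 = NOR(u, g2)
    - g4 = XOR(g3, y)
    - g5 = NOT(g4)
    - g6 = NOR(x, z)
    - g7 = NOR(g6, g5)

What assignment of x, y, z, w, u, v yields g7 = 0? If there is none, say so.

g7 = NOR(g6, g5) must be 0, so at least one of g6, g5 is 1.
Check with x=1, y=0, z=0, w=1, u=1, v=1:
g1 = NAND(w, u) = NAND(1, 1) = 0
g2 = NAND(g1, v) = NAND(0, 1) = 1
g3 = NOR(u, g2) = NOR(1, 1) = 0
g4 = XOR(g3, y) = XOR(0, 0) = 0
g5 = NOT(g4) = NOT 0 = 1
g6 = NOR(x, z) = NOR(1, 0) = 0
g7 = NOR(g6, g5) = NOR(0, 1) = 0
So g7 = 0 as required.

x=1, y=0, z=0, w=1, u=1, v=1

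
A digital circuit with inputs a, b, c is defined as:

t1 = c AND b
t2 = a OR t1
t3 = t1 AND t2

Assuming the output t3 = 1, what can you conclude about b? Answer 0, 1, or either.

t3 = t1 AND t2 must be 1, so both t1 = 1 and t2 = 1.
t1 = c AND b must be 1, so both c = 1 and b = 1.
t2 = a OR t1 must be 1, so at least one of a, t1 is 1.
Every assignment with t3 = 1 has b = 1; there are 2 such assignment(s).
  a=0, b=1, c=1
  a=1, b=1, c=1

1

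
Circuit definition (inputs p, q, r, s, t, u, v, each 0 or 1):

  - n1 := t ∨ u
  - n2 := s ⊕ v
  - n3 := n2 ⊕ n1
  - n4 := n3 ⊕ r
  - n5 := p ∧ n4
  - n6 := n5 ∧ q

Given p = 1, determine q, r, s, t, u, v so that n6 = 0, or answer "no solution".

n6 = n5 ∧ q must be 0, so at least one of n5, q is 0.
Check with p = 1 and q=1, r=1, s=0, t=0, u=0, v=1:
n1 = t ∨ u = 0 ∨ 0 = 0
n2 = s ⊕ v = 0 ⊕ 1 = 1
n3 = n2 ⊕ n1 = 1 ⊕ 0 = 1
n4 = n3 ⊕ r = 1 ⊕ 1 = 0
n5 = p ∧ n4 = 1 ∧ 0 = 0
n6 = n5 ∧ q = 0 ∧ 1 = 0
So n6 = 0.

q=1 r=1 s=0 t=0 u=0 v=1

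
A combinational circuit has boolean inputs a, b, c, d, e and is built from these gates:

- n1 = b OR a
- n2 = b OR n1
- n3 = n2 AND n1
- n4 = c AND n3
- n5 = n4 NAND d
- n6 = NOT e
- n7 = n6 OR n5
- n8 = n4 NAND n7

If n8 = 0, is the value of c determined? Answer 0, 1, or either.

1

n8 = n4 NAND n7 must be 0, so both n4 = 1 and n7 = 1.
n4 = c AND n3 must be 1, so both c = 1 and n3 = 1.
Every assignment with n8 = 0 has c = 1; there are 9 such assignment(s).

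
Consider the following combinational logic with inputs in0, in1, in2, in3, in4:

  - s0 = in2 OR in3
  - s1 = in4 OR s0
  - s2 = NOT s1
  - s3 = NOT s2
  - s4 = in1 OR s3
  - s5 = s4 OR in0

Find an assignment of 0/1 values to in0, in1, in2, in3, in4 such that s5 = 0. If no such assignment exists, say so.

in0=0, in1=0, in2=0, in3=0, in4=0

Check with in0=0, in1=0, in2=0, in3=0, in4=0:
s0 = in2 OR in3 = 0 OR 0 = 0
s1 = in4 OR s0 = 0 OR 0 = 0
s2 = NOT s1 = NOT 0 = 1
s3 = NOT s2 = NOT 1 = 0
s4 = in1 OR s3 = 0 OR 0 = 0
s5 = s4 OR in0 = 0 OR 0 = 0
So s5 = 0 as required.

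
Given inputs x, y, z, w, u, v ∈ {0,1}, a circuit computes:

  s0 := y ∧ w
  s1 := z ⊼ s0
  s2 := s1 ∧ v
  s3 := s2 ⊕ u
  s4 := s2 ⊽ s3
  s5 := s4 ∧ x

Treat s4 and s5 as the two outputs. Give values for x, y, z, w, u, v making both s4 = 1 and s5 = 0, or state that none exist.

x=0, y=0, z=1, w=1, u=0, v=0

Check with x=0, y=0, z=1, w=1, u=0, v=0:
s0 = y ∧ w = 0 ∧ 1 = 0
s1 = z ⊼ s0 = 1 ⊼ 0 = 1
s2 = s1 ∧ v = 1 ∧ 0 = 0
s3 = s2 ⊕ u = 0 ⊕ 0 = 0
s4 = s2 ⊽ s3 = 0 ⊽ 0 = 1
s5 = s4 ∧ x = 1 ∧ 0 = 0
So s4 = 1 and s5 = 0.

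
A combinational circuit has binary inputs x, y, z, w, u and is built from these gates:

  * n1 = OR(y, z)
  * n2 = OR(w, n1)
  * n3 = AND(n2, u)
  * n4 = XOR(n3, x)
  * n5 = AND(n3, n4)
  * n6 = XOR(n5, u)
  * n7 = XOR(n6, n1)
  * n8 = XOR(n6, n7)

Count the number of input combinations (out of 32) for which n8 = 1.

n8 = XOR(n6, n7) must be 1, so n6 and n7 differ.
Enumerating the 32 input combinations, 24 give n8 = 1 and 8 give n8 = 0.

24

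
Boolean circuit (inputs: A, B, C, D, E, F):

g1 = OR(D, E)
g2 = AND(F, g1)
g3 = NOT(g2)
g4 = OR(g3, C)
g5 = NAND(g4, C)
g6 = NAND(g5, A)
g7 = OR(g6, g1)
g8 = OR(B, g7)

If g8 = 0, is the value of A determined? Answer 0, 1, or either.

g8 = OR(B, g7) must be 0, so both B = 0 and g7 = 0.
g7 = OR(g6, g1) must be 0, so both g6 = 0 and g1 = 0.
g6 = NAND(g5, A) must be 0, so both g5 = 1 and A = 1.
Every assignment with g8 = 0 has A = 1; there are 2 such assignment(s).
  A=1, B=0, C=0, D=0, E=0, F=0
  A=1, B=0, C=0, D=0, E=0, F=1

1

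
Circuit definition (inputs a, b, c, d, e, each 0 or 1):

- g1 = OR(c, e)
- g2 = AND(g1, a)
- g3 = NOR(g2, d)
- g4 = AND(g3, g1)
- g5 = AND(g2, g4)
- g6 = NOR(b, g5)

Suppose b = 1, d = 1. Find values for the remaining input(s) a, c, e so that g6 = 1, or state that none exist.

With b = 1, d = 1 fixed, none of the 8 settings of a, c, e give g6 = 1.
For example, with a=0, c=0, e=1:
g1 = OR(c, e) = OR(0, 1) = 1
g2 = AND(g1, a) = AND(1, 0) = 0
g3 = NOR(g2, d) = NOR(0, 1) = 0
g4 = AND(g3, g1) = AND(0, 1) = 0
g5 = AND(g2, g4) = AND(0, 0) = 0
g6 = NOR(b, g5) = NOR(1, 0) = 0
giving g6 = 0 ≠ 1.

no solution exists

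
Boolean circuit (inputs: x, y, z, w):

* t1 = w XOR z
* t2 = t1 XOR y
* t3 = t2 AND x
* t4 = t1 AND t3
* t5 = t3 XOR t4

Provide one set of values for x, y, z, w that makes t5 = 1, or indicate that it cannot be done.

x=1 y=1 z=0 w=0

t5 = t3 XOR t4 must be 1, so t3 and t4 differ.
Check with x=1 y=1 z=0 w=0:
t1 = w XOR z = 0 XOR 0 = 0
t2 = t1 XOR y = 0 XOR 1 = 1
t3 = t2 AND x = 1 AND 1 = 1
t4 = t1 AND t3 = 0 AND 1 = 0
t5 = t3 XOR t4 = 1 XOR 0 = 1
So t5 = 1 as required.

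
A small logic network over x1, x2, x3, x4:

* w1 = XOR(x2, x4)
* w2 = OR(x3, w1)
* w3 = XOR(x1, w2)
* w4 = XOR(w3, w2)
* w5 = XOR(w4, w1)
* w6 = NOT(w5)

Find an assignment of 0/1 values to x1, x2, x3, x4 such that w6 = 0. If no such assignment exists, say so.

x1=0 x2=0 x3=0 x4=1

w6 = NOT(w5) must be 0, so w5 = 1.
w5 = XOR(w4, w1) must be 1, so w4 and w1 differ.
Check with x1=0 x2=0 x3=0 x4=1:
w1 = XOR(x2, x4) = XOR(0, 1) = 1
w2 = OR(x3, w1) = OR(0, 1) = 1
w3 = XOR(x1, w2) = XOR(0, 1) = 1
w4 = XOR(w3, w2) = XOR(1, 1) = 0
w5 = XOR(w4, w1) = XOR(0, 1) = 1
w6 = NOT(w5) = NOT 1 = 0
So w6 = 0 as required.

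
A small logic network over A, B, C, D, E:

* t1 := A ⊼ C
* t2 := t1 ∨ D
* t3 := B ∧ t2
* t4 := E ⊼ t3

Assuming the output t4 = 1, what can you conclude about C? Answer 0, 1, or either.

either

Both values of C occur among assignments with t4 = 1:
  C=0: A=0, B=0, C=0, D=0, E=0
  C=1: A=0, B=0, C=1, D=0, E=0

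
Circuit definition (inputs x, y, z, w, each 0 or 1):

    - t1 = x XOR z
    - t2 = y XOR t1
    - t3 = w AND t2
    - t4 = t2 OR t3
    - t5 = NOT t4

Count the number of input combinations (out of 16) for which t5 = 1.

t5 = NOT t4 must be 1, so t4 = 0.
t4 = t2 OR t3 must be 0, so both t2 = 0 and t3 = 0.
Enumerating the 16 input combinations, 8 give t5 = 1 and 8 give t5 = 0.

8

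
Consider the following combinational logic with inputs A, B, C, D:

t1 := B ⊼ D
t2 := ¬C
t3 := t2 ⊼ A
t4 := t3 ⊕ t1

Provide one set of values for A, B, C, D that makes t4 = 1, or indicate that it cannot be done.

t4 = t3 ⊕ t1 must be 1, so t3 and t1 differ.
Check with A=1, B=0, C=0, D=0:
t1 = B ⊼ D = 0 ⊼ 0 = 1
t2 = ¬C = ¬0 = 1
t3 = t2 ⊼ A = 1 ⊼ 1 = 0
t4 = t3 ⊕ t1 = 0 ⊕ 1 = 1
So t4 = 1 as required.

A=1, B=0, C=0, D=0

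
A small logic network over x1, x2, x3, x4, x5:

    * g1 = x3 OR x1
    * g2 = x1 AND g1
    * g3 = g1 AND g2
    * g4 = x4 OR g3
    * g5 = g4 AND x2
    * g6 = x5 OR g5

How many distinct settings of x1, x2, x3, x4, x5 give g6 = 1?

g6 = x5 OR g5 must be 1, so at least one of x5, g5 is 1.
Enumerating the 32 input combinations, 22 give g6 = 1 and 10 give g6 = 0.

22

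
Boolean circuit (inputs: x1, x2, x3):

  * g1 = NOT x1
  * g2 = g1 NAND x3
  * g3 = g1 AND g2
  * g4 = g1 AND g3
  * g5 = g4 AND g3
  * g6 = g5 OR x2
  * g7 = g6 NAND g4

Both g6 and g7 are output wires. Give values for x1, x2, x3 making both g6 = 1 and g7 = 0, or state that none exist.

x1=0, x2=1, x3=0

Check with x1=0, x2=1, x3=0:
g1 = NOT x1 = NOT 0 = 1
g2 = g1 NAND x3 = 1 NAND 0 = 1
g3 = g1 AND g2 = 1 AND 1 = 1
g4 = g1 AND g3 = 1 AND 1 = 1
g5 = g4 AND g3 = 1 AND 1 = 1
g6 = g5 OR x2 = 1 OR 1 = 1
g7 = g6 NAND g4 = 1 NAND 1 = 0
So g6 = 1 and g7 = 0.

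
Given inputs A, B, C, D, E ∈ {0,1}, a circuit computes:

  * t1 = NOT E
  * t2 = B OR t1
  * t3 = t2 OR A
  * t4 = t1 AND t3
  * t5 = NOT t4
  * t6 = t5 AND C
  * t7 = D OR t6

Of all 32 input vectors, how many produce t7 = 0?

t7 = D OR t6 must be 0, so both D = 0 and t6 = 0.
t6 = t5 AND C must be 0, so at least one of t5, C is 0.
Enumerating the 32 input combinations, 12 give t7 = 0 and 20 give t7 = 1.

12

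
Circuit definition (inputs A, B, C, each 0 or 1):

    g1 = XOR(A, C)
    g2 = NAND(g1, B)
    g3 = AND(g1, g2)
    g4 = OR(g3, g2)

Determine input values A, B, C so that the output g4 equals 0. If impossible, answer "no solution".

g4 = OR(g3, g2) must be 0, so both g3 = 0 and g2 = 0.
g3 = AND(g1, g2) must be 0, so at least one of g1, g2 is 0.
g2 = NAND(g1, B) must be 0, so both g1 = 1 and B = 1.
Check with A=0 B=1 C=1:
g1 = XOR(A, C) = XOR(0, 1) = 1
g2 = NAND(g1, B) = NAND(1, 1) = 0
g3 = AND(g1, g2) = AND(1, 0) = 0
g4 = OR(g3, g2) = OR(0, 0) = 0
So g4 = 0 as required.

A=0 B=1 C=1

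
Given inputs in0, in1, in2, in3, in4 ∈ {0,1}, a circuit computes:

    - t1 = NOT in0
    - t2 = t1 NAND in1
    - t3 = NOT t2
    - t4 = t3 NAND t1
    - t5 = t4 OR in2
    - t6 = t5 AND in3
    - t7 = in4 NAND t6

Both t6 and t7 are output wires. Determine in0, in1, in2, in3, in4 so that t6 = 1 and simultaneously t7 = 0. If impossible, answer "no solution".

in0=1, in1=1, in2=0, in3=1, in4=1

Check with in0=1, in1=1, in2=0, in3=1, in4=1:
t1 = NOT in0 = NOT 1 = 0
t2 = t1 NAND in1 = 0 NAND 1 = 1
t3 = NOT t2 = NOT 1 = 0
t4 = t3 NAND t1 = 0 NAND 0 = 1
t5 = t4 OR in2 = 1 OR 0 = 1
t6 = t5 AND in3 = 1 AND 1 = 1
t7 = in4 NAND t6 = 1 NAND 1 = 0
So t6 = 1 and t7 = 0.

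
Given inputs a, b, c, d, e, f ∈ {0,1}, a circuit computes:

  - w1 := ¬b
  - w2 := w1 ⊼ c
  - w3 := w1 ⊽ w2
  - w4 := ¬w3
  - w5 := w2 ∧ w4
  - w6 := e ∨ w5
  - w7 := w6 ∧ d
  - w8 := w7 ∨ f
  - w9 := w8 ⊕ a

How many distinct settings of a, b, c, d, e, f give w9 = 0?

w9 = w8 ⊕ a must be 0, so w8 and a are equal.
Enumerating the 64 input combinations, 32 give w9 = 0 and 32 give w9 = 1.

32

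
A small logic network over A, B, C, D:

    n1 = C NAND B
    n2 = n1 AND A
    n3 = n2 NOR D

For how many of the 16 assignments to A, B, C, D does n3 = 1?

n3 = n2 NOR D must be 1, so both n2 = 0 and D = 0.
n2 = n1 AND A must be 0, so at least one of n1, A is 0.
Enumerating the 16 input combinations, 5 give n3 = 1 and 11 give n3 = 0.

5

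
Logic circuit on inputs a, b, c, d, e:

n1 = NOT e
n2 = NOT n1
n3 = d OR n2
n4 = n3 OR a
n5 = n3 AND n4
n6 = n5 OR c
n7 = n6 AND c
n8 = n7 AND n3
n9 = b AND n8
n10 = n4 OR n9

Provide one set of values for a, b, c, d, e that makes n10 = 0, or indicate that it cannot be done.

a=0 b=0 c=1 d=0 e=0

Check with a=0 b=0 c=1 d=0 e=0:
n1 = NOT e = NOT 0 = 1
n2 = NOT n1 = NOT 1 = 0
n3 = d OR n2 = 0 OR 0 = 0
n4 = n3 OR a = 0 OR 0 = 0
n5 = n3 AND n4 = 0 AND 0 = 0
n6 = n5 OR c = 0 OR 1 = 1
n7 = n6 AND c = 1 AND 1 = 1
n8 = n7 AND n3 = 1 AND 0 = 0
n9 = b AND n8 = 0 AND 0 = 0
n10 = n4 OR n9 = 0 OR 0 = 0
So n10 = 0 as required.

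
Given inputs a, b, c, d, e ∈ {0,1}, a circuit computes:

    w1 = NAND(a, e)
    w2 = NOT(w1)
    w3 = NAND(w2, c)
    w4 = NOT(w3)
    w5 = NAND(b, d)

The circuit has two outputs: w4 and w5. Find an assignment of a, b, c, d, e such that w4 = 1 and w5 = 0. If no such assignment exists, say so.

a=1, b=1, c=1, d=1, e=1

Check with a=1, b=1, c=1, d=1, e=1:
w1 = NAND(a, e) = NAND(1, 1) = 0
w2 = NOT(w1) = NOT 0 = 1
w3 = NAND(w2, c) = NAND(1, 1) = 0
w4 = NOT(w3) = NOT 0 = 1
w5 = NAND(b, d) = NAND(1, 1) = 0
So w4 = 1 and w5 = 0.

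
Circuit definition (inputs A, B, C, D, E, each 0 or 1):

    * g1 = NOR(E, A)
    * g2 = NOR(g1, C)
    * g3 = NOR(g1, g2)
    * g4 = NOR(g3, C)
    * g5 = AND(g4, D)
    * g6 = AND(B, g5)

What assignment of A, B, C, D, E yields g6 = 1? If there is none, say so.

Check with A=0 B=1 C=0 D=1 E=0:
g1 = NOR(E, A) = NOR(0, 0) = 1
g2 = NOR(g1, C) = NOR(1, 0) = 0
g3 = NOR(g1, g2) = NOR(1, 0) = 0
g4 = NOR(g3, C) = NOR(0, 0) = 1
g5 = AND(g4, D) = AND(1, 1) = 1
g6 = AND(B, g5) = AND(1, 1) = 1
So g6 = 1 as required.

A=0 B=1 C=0 D=1 E=0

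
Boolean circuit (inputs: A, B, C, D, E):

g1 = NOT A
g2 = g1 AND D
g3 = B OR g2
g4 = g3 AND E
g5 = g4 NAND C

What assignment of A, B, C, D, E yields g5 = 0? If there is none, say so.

A=0 B=1 C=1 D=1 E=1

Check with A=0 B=1 C=1 D=1 E=1:
g1 = NOT A = NOT 0 = 1
g2 = g1 AND D = 1 AND 1 = 1
g3 = B OR g2 = 1 OR 1 = 1
g4 = g3 AND E = 1 AND 1 = 1
g5 = g4 NAND C = 1 NAND 1 = 0
So g5 = 0 as required.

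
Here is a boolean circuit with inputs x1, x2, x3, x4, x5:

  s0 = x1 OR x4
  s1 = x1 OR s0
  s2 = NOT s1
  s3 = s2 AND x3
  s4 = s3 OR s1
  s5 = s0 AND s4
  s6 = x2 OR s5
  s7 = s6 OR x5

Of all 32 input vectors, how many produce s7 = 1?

s7 = s6 OR x5 must be 1, so at least one of s6, x5 is 1.
Enumerating the 32 input combinations, 30 give s7 = 1 and 2 give s7 = 0.

30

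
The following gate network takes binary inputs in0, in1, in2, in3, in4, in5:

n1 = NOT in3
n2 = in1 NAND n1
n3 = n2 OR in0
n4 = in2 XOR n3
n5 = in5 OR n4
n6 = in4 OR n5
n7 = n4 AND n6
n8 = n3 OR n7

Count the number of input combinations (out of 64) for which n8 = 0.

4

n8 = n3 OR n7 must be 0, so both n3 = 0 and n7 = 0.
n3 = n2 OR in0 must be 0, so both n2 = 0 and in0 = 0.
n7 = n4 AND n6 must be 0, so at least one of n4, n6 is 0.
Satisfying assignments:
  in0=0, in1=1, in2=0, in3=0, in4=0, in5=0
  in0=0, in1=1, in2=0, in3=0, in4=0, in5=1
  in0=0, in1=1, in2=0, in3=0, in4=1, in5=0
  in0=0, in1=1, in2=0, in3=0, in4=1, in5=1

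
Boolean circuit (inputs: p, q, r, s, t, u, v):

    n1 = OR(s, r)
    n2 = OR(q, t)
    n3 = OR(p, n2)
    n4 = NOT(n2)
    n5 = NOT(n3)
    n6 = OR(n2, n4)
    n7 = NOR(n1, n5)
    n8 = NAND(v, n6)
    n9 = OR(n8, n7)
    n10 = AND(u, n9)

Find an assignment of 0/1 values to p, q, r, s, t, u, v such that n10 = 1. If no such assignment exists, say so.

p=0, q=0, r=0, s=1, t=0, u=1, v=0

n10 = AND(u, n9) must be 1, so both u = 1 and n9 = 1.
n9 = OR(n8, n7) must be 1, so at least one of n8, n7 is 1.
Check with p=0, q=0, r=0, s=1, t=0, u=1, v=0:
n1 = OR(s, r) = OR(1, 0) = 1
n2 = OR(q, t) = OR(0, 0) = 0
n3 = OR(p, n2) = OR(0, 0) = 0
n4 = NOT(n2) = NOT 0 = 1
n5 = NOT(n3) = NOT 0 = 1
n6 = OR(n2, n4) = OR(0, 1) = 1
n7 = NOR(n1, n5) = NOR(1, 1) = 0
n8 = NAND(v, n6) = NAND(0, 1) = 1
n9 = OR(n8, n7) = OR(1, 0) = 1
n10 = AND(u, n9) = AND(1, 1) = 1
So n10 = 1 as required.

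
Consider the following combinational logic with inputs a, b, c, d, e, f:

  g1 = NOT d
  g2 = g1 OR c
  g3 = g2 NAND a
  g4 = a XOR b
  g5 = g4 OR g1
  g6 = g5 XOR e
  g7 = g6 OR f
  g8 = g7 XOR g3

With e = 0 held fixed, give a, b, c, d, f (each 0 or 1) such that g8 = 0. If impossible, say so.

a=0, b=1, c=1, d=1, f=1

Check with e = 0 and a=0, b=1, c=1, d=1, f=1:
g1 = NOT d = NOT 1 = 0
g2 = g1 OR c = 0 OR 1 = 1
g3 = g2 NAND a = 1 NAND 0 = 1
g4 = a XOR b = 0 XOR 1 = 1
g5 = g4 OR g1 = 1 OR 0 = 1
g6 = g5 XOR e = 1 XOR 0 = 1
g7 = g6 OR f = 1 OR 1 = 1
g8 = g7 XOR g3 = 1 XOR 1 = 0
So g8 = 0.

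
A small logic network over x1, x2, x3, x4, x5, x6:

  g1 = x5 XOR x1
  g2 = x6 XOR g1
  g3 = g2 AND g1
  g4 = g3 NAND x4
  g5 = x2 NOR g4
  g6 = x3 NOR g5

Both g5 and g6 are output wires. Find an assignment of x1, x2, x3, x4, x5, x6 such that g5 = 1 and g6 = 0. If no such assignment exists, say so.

x1=0, x2=0, x3=0, x4=1, x5=1, x6=0

Check with x1=0, x2=0, x3=0, x4=1, x5=1, x6=0:
g1 = x5 XOR x1 = 1 XOR 0 = 1
g2 = x6 XOR g1 = 0 XOR 1 = 1
g3 = g2 AND g1 = 1 AND 1 = 1
g4 = g3 NAND x4 = 1 NAND 1 = 0
g5 = x2 NOR g4 = 0 NOR 0 = 1
g6 = x3 NOR g5 = 0 NOR 1 = 0
So g5 = 1 and g6 = 0.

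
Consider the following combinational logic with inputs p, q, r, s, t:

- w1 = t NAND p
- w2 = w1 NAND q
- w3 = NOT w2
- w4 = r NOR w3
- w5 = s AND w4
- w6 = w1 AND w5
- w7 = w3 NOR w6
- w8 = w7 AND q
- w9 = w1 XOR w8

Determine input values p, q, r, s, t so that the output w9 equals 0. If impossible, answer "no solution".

Check with p=1, q=0, r=0, s=0, t=1:
w1 = t NAND p = 1 NAND 1 = 0
w2 = w1 NAND q = 0 NAND 0 = 1
w3 = NOT w2 = NOT 1 = 0
w4 = r NOR w3 = 0 NOR 0 = 1
w5 = s AND w4 = 0 AND 1 = 0
w6 = w1 AND w5 = 0 AND 0 = 0
w7 = w3 NOR w6 = 0 NOR 0 = 1
w8 = w7 AND q = 1 AND 0 = 0
w9 = w1 XOR w8 = 0 XOR 0 = 0
So w9 = 0 as required.

p=1, q=0, r=0, s=0, t=1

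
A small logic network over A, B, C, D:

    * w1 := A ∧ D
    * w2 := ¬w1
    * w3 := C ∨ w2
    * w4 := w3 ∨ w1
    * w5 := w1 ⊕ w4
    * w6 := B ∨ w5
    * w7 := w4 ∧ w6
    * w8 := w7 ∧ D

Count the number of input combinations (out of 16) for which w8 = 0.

w8 = w7 ∧ D must be 0, so at least one of w7, D is 0.
Enumerating the 16 input combinations, 10 give w8 = 0 and 6 give w8 = 1.

10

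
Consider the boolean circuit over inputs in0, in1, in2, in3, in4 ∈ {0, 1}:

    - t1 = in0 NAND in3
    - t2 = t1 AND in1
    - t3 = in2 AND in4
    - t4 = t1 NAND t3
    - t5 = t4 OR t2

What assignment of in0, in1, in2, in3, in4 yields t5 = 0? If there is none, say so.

t5 = t4 OR t2 must be 0, so both t4 = 0 and t2 = 0.
Check with in0=1 in1=0 in2=1 in3=0 in4=1:
t1 = in0 NAND in3 = 1 NAND 0 = 1
t2 = t1 AND in1 = 1 AND 0 = 0
t3 = in2 AND in4 = 1 AND 1 = 1
t4 = t1 NAND t3 = 1 NAND 1 = 0
t5 = t4 OR t2 = 0 OR 0 = 0
So t5 = 0 as required.

in0=1 in1=0 in2=1 in3=0 in4=1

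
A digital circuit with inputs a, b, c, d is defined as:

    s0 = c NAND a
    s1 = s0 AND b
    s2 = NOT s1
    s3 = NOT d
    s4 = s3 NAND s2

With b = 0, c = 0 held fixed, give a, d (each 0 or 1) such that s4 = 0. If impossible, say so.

a=1, d=0

s4 = s3 NAND s2 must be 0, so both s3 = 1 and s2 = 1.
s3 = NOT d must be 1, so d = 0.
Check with b = 0, c = 0 and a=1, d=0:
s0 = c NAND a = 0 NAND 1 = 1
s1 = s0 AND b = 1 AND 0 = 0
s2 = NOT s1 = NOT 0 = 1
s3 = NOT d = NOT 0 = 1
s4 = s3 NAND s2 = 1 NAND 1 = 0
So s4 = 0.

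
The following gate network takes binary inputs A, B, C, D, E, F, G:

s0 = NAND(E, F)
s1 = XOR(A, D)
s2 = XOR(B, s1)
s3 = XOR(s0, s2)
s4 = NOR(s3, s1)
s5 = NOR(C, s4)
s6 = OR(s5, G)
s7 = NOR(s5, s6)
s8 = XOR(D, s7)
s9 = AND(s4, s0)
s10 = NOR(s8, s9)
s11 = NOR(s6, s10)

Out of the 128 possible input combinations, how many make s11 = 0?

s11 = NOR(s6, s10) must be 0, so at least one of s6, s10 is 1.
Enumerating the 128 input combinations, 102 give s11 = 0 and 26 give s11 = 1.

102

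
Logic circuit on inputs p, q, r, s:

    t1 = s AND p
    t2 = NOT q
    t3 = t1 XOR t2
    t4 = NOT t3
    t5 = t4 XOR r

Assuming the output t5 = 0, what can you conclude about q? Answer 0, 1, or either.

Both values of q occur among assignments with t5 = 0:
  q=0: p=0, q=0, r=0, s=0
  q=1: p=0, q=1, r=1, s=0

either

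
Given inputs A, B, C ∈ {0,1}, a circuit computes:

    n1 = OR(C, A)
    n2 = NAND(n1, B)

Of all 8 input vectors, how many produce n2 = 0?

n2 = NAND(n1, B) must be 0, so both n1 = 1 and B = 1.
Enumerating the 8 input combinations, 3 give n2 = 0 and 5 give n2 = 1.

3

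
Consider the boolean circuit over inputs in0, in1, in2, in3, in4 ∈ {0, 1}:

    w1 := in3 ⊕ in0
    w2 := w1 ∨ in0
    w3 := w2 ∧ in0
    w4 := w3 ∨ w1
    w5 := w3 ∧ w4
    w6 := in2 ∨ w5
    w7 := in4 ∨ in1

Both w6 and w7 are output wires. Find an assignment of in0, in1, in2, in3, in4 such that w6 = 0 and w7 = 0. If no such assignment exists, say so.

Check with in0=0 in1=0 in2=0 in3=1 in4=0:
w1 = in3 ⊕ in0 = 1 ⊕ 0 = 1
w2 = w1 ∨ in0 = 1 ∨ 0 = 1
w3 = w2 ∧ in0 = 1 ∧ 0 = 0
w4 = w3 ∨ w1 = 0 ∨ 1 = 1
w5 = w3 ∧ w4 = 0 ∧ 1 = 0
w6 = in2 ∨ w5 = 0 ∨ 0 = 0
w7 = in4 ∨ in1 = 0 ∨ 0 = 0
So w6 = 0 and w7 = 0.

in0=0 in1=0 in2=0 in3=1 in4=0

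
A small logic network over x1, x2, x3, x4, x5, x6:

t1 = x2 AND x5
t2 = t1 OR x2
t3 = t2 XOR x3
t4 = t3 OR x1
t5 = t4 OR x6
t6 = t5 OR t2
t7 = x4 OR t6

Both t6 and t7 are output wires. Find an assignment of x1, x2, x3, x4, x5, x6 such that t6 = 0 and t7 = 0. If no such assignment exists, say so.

x1=0, x2=0, x3=0, x4=0, x5=0, x6=0

Check with x1=0, x2=0, x3=0, x4=0, x5=0, x6=0:
t1 = x2 AND x5 = 0 AND 0 = 0
t2 = t1 OR x2 = 0 OR 0 = 0
t3 = t2 XOR x3 = 0 XOR 0 = 0
t4 = t3 OR x1 = 0 OR 0 = 0
t5 = t4 OR x6 = 0 OR 0 = 0
t6 = t5 OR t2 = 0 OR 0 = 0
t7 = x4 OR t6 = 0 OR 0 = 0
So t6 = 0 and t7 = 0.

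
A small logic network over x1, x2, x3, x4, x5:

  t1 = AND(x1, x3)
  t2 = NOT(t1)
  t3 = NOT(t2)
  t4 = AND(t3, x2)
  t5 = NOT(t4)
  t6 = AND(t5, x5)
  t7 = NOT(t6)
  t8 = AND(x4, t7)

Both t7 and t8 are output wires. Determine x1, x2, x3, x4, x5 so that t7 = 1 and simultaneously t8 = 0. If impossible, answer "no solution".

x1=0, x2=0, x3=1, x4=0, x5=0

Check with x1=0, x2=0, x3=1, x4=0, x5=0:
t1 = AND(x1, x3) = AND(0, 1) = 0
t2 = NOT(t1) = NOT 0 = 1
t3 = NOT(t2) = NOT 1 = 0
t4 = AND(t3, x2) = AND(0, 0) = 0
t5 = NOT(t4) = NOT 0 = 1
t6 = AND(t5, x5) = AND(1, 0) = 0
t7 = NOT(t6) = NOT 0 = 1
t8 = AND(x4, t7) = AND(0, 1) = 0
So t7 = 1 and t8 = 0.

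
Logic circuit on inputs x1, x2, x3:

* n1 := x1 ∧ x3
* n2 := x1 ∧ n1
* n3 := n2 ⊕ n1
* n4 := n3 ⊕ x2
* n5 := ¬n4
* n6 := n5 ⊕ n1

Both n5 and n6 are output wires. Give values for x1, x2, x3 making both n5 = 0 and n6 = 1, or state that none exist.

x1=1, x2=1, x3=1

Check with x1=1, x2=1, x3=1:
n1 = x1 ∧ x3 = 1 ∧ 1 = 1
n2 = x1 ∧ n1 = 1 ∧ 1 = 1
n3 = n2 ⊕ n1 = 1 ⊕ 1 = 0
n4 = n3 ⊕ x2 = 0 ⊕ 1 = 1
n5 = ¬n4 = ¬1 = 0
n6 = n5 ⊕ n1 = 0 ⊕ 1 = 1
So n5 = 0 and n6 = 1.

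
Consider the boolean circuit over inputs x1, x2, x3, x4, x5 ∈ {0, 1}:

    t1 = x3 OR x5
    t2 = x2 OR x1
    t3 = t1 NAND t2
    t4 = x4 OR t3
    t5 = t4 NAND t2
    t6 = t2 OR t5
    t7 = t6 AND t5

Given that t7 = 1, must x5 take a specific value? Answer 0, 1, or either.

either

Both values of x5 occur among assignments with t7 = 1:
  x5=0: x1=0, x2=0, x3=0, x4=0, x5=0
  x5=1: x1=0, x2=0, x3=0, x4=0, x5=1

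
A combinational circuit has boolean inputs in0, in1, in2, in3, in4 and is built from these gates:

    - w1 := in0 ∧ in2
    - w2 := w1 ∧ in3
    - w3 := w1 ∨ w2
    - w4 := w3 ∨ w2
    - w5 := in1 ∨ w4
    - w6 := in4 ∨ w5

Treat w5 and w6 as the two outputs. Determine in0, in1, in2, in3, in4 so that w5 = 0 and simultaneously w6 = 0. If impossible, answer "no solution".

Check with in0=0, in1=0, in2=0, in3=0, in4=0:
w1 = in0 ∧ in2 = 0 ∧ 0 = 0
w2 = w1 ∧ in3 = 0 ∧ 0 = 0
w3 = w1 ∨ w2 = 0 ∨ 0 = 0
w4 = w3 ∨ w2 = 0 ∨ 0 = 0
w5 = in1 ∨ w4 = 0 ∨ 0 = 0
w6 = in4 ∨ w5 = 0 ∨ 0 = 0
So w5 = 0 and w6 = 0.

in0=0, in1=0, in2=0, in3=0, in4=0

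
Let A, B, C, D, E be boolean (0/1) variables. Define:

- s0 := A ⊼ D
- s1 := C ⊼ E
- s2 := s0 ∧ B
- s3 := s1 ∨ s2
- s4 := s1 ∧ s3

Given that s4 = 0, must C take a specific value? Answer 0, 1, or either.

s4 = s1 ∧ s3 must be 0, so at least one of s1, s3 is 0.
Every assignment with s4 = 0 has C = 1; there are 8 such assignment(s).

1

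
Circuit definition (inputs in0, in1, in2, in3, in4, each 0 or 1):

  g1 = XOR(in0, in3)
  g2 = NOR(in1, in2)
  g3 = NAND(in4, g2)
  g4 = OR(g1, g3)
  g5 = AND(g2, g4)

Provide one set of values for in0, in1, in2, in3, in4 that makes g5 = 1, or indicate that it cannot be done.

g5 = AND(g2, g4) must be 1, so both g2 = 1 and g4 = 1.
Check with in0=0, in1=0, in2=0, in3=1, in4=0:
g1 = XOR(in0, in3) = XOR(0, 1) = 1
g2 = NOR(in1, in2) = NOR(0, 0) = 1
g3 = NAND(in4, g2) = NAND(0, 1) = 1
g4 = OR(g1, g3) = OR(1, 1) = 1
g5 = AND(g2, g4) = AND(1, 1) = 1
So g5 = 1 as required.

in0=0, in1=0, in2=0, in3=1, in4=0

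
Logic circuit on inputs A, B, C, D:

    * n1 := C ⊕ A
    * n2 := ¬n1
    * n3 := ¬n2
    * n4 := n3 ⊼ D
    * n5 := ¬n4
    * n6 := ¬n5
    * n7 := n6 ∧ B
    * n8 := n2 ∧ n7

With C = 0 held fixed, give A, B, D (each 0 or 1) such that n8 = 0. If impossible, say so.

Check with C = 0 and A=1, B=1, D=0:
n1 = C ⊕ A = 0 ⊕ 1 = 1
n2 = ¬n1 = ¬1 = 0
n3 = ¬n2 = ¬0 = 1
n4 = n3 ⊼ D = 1 ⊼ 0 = 1
n5 = ¬n4 = ¬1 = 0
n6 = ¬n5 = ¬0 = 1
n7 = n6 ∧ B = 1 ∧ 1 = 1
n8 = n2 ∧ n7 = 0 ∧ 1 = 0
So n8 = 0.

A=1, B=1, D=0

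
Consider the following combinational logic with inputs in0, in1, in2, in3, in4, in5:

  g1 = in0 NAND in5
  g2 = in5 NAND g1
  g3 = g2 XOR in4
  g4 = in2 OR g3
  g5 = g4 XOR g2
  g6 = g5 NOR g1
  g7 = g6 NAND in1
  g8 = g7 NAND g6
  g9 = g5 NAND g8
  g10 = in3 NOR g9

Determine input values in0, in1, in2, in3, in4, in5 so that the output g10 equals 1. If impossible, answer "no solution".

g10 = in3 NOR g9 must be 1, so both in3 = 0 and g9 = 0.
g9 = g5 NAND g8 must be 0, so both g5 = 1 and g8 = 1.
Check with in0=1 in1=0 in2=0 in3=0 in4=1 in5=0:
g1 = in0 NAND in5 = 1 NAND 0 = 1
g2 = in5 NAND g1 = 0 NAND 1 = 1
g3 = g2 XOR in4 = 1 XOR 1 = 0
g4 = in2 OR g3 = 0 OR 0 = 0
g5 = g4 XOR g2 = 0 XOR 1 = 1
g6 = g5 NOR g1 = 1 NOR 1 = 0
g7 = g6 NAND in1 = 0 NAND 0 = 1
g8 = g7 NAND g6 = 1 NAND 0 = 1
g9 = g5 NAND g8 = 1 NAND 1 = 0
g10 = in3 NOR g9 = 0 NOR 0 = 1
So g10 = 1 as required.

in0=1 in1=0 in2=0 in3=0 in4=1 in5=0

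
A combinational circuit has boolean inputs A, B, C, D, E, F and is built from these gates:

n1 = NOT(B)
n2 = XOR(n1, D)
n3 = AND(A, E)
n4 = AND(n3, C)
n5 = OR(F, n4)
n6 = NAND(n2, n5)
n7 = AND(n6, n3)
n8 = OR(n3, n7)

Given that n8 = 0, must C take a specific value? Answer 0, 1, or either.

Both values of C occur among assignments with n8 = 0:
  C=0: A=0, B=0, C=0, D=0, E=0, F=0
  C=1: A=0, B=0, C=1, D=0, E=0, F=0

either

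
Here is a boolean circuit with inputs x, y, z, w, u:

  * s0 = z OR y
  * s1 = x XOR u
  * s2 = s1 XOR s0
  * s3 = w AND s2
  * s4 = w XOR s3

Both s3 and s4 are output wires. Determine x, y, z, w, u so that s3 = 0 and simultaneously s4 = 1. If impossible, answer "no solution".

x=1 y=0 z=0 w=1 u=1

Check with x=1 y=0 z=0 w=1 u=1:
s0 = z OR y = 0 OR 0 = 0
s1 = x XOR u = 1 XOR 1 = 0
s2 = s1 XOR s0 = 0 XOR 0 = 0
s3 = w AND s2 = 1 AND 0 = 0
s4 = w XOR s3 = 1 XOR 0 = 1
So s3 = 0 and s4 = 1.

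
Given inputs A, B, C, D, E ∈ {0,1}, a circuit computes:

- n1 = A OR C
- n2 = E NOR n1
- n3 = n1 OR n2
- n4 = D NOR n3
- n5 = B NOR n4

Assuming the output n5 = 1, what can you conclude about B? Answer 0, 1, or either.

0

n5 = B NOR n4 must be 1, so both B = 0 and n4 = 0.
n4 = D NOR n3 must be 0, so at least one of D, n3 is 1.
Every assignment with n5 = 1 has B = 0; there are 15 such assignment(s).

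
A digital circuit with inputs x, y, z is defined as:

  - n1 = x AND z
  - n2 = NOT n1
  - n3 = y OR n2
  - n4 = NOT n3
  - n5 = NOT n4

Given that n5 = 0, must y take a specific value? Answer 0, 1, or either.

n5 = NOT n4 must be 0, so n4 = 1.
Every assignment with n5 = 0 has y = 0; there are 1 such assignment(s).
  x=1, y=0, z=1

0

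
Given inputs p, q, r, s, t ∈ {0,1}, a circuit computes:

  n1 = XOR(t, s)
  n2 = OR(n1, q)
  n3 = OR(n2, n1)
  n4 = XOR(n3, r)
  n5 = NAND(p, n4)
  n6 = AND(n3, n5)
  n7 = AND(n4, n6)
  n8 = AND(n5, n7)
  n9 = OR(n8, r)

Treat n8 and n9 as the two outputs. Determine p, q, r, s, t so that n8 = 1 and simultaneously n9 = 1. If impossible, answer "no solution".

Check with p=0 q=1 r=0 s=1 t=1:
n1 = XOR(t, s) = XOR(1, 1) = 0
n2 = OR(n1, q) = OR(0, 1) = 1
n3 = OR(n2, n1) = OR(1, 0) = 1
n4 = XOR(n3, r) = XOR(1, 0) = 1
n5 = NAND(p, n4) = NAND(0, 1) = 1
n6 = AND(n3, n5) = AND(1, 1) = 1
n7 = AND(n4, n6) = AND(1, 1) = 1
n8 = AND(n5, n7) = AND(1, 1) = 1
n9 = OR(n8, r) = OR(1, 0) = 1
So n8 = 1 and n9 = 1.

p=0 q=1 r=0 s=1 t=1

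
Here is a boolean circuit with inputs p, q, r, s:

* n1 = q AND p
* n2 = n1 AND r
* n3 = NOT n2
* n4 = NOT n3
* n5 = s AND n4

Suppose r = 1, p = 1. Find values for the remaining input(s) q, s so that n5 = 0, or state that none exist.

q=0, s=1

Check with r = 1, p = 1 and q=0, s=1:
n1 = q AND p = 0 AND 1 = 0
n2 = n1 AND r = 0 AND 1 = 0
n3 = NOT n2 = NOT 0 = 1
n4 = NOT n3 = NOT 1 = 0
n5 = s AND n4 = 1 AND 0 = 0
So n5 = 0.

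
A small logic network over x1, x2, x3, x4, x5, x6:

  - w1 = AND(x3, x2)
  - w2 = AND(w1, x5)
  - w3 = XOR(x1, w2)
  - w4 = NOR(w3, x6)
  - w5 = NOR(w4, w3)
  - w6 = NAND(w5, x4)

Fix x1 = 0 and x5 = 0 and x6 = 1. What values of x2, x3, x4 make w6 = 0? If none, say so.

w6 = NAND(w5, x4) must be 0, so both w5 = 1 and x4 = 1.
Check with x1 = 0 and x5 = 0 and x6 = 1 and x2=0, x3=1, x4=1:
w1 = AND(x3, x2) = AND(1, 0) = 0
w2 = AND(w1, x5) = AND(0, 0) = 0
w3 = XOR(x1, w2) = XOR(0, 0) = 0
w4 = NOR(w3, x6) = NOR(0, 1) = 0
w5 = NOR(w4, w3) = NOR(0, 0) = 1
w6 = NAND(w5, x4) = NAND(1, 1) = 0
So w6 = 0.

x2=0, x3=1, x4=1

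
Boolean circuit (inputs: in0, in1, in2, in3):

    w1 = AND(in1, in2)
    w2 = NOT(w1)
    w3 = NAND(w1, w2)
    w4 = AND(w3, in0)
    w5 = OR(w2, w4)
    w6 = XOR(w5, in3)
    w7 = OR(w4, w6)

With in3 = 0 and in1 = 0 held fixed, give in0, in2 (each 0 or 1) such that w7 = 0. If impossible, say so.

no solution exists

With in3 = 0 and in1 = 0 fixed, none of the 4 settings of in0, in2 give w7 = 0.
For example, with in0=0, in2=0:
w1 = AND(in1, in2) = AND(0, 0) = 0
w2 = NOT(w1) = NOT 0 = 1
w3 = NAND(w1, w2) = NAND(0, 1) = 1
w4 = AND(w3, in0) = AND(1, 0) = 0
w5 = OR(w2, w4) = OR(1, 0) = 1
w6 = XOR(w5, in3) = XOR(1, 0) = 1
w7 = OR(w4, w6) = OR(0, 1) = 1
giving w7 = 1 ≠ 0.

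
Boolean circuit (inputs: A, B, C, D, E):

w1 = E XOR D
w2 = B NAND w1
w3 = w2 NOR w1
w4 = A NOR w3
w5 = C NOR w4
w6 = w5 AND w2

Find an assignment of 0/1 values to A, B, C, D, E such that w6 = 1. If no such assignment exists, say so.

w6 = w5 AND w2 must be 1, so both w5 = 1 and w2 = 1.
w5 = C NOR w4 must be 1, so both C = 0 and w4 = 0.
w2 = B NAND w1 must be 1, so at least one of B, w1 is 0.
Check with A=1, B=0, C=0, D=1, E=0:
w1 = E XOR D = 0 XOR 1 = 1
w2 = B NAND w1 = 0 NAND 1 = 1
w3 = w2 NOR w1 = 1 NOR 1 = 0
w4 = A NOR w3 = 1 NOR 0 = 0
w5 = C NOR w4 = 0 NOR 0 = 1
w6 = w5 AND w2 = 1 AND 1 = 1
So w6 = 1 as required.

A=1, B=0, C=0, D=1, E=0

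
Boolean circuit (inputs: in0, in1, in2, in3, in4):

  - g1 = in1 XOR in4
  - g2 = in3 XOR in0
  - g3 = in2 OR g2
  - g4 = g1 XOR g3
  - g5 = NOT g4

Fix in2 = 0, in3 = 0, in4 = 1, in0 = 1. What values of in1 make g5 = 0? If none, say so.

Check with in2 = 0, in3 = 0, in4 = 1, in0 = 1 and in1=1:
g1 = in1 XOR in4 = 1 XOR 1 = 0
g2 = in3 XOR in0 = 0 XOR 1 = 1
g3 = in2 OR g2 = 0 OR 1 = 1
g4 = g1 XOR g3 = 0 XOR 1 = 1
g5 = NOT g4 = NOT 1 = 0
So g5 = 0.

in1=1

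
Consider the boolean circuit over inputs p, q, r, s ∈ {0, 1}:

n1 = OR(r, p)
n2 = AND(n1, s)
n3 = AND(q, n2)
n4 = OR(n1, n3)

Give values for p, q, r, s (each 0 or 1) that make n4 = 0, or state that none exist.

p=0, q=1, r=0, s=1

n4 = OR(n1, n3) must be 0, so both n1 = 0 and n3 = 0.
n1 = OR(r, p) must be 0, so both r = 0 and p = 0.
n3 = AND(q, n2) must be 0, so at least one of q, n2 is 0.
Check with p=0, q=1, r=0, s=1:
n1 = OR(r, p) = OR(0, 0) = 0
n2 = AND(n1, s) = AND(0, 1) = 0
n3 = AND(q, n2) = AND(1, 0) = 0
n4 = OR(n1, n3) = OR(0, 0) = 0
So n4 = 0 as required.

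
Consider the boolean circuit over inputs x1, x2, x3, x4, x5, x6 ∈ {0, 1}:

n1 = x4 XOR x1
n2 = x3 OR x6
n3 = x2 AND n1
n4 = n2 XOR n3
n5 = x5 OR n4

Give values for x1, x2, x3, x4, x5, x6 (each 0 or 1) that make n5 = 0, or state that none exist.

n5 = x5 OR n4 must be 0, so both x5 = 0 and n4 = 0.
Check with x1=0, x2=1, x3=0, x4=0, x5=0, x6=0:
n1 = x4 XOR x1 = 0 XOR 0 = 0
n2 = x3 OR x6 = 0 OR 0 = 0
n3 = x2 AND n1 = 1 AND 0 = 0
n4 = n2 XOR n3 = 0 XOR 0 = 0
n5 = x5 OR n4 = 0 OR 0 = 0
So n5 = 0 as required.

x1=0, x2=1, x3=0, x4=0, x5=0, x6=0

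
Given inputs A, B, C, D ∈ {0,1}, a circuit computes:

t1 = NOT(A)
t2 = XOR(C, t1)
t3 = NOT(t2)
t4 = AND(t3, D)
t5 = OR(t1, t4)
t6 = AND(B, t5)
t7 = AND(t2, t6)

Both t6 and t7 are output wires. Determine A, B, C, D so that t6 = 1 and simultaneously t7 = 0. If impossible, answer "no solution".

Check with A=0 B=1 C=1 D=0:
t1 = NOT(A) = NOT 0 = 1
t2 = XOR(C, t1) = XOR(1, 1) = 0
t3 = NOT(t2) = NOT 0 = 1
t4 = AND(t3, D) = AND(1, 0) = 0
t5 = OR(t1, t4) = OR(1, 0) = 1
t6 = AND(B, t5) = AND(1, 1) = 1
t7 = AND(t2, t6) = AND(0, 1) = 0
So t6 = 1 and t7 = 0.

A=0 B=1 C=1 D=0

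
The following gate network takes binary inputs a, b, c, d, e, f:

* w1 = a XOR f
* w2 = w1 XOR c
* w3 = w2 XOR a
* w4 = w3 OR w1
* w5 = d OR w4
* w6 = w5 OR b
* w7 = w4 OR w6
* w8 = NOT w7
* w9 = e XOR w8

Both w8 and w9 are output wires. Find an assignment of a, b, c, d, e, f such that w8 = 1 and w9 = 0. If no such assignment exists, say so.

a=0, b=0, c=0, d=0, e=1, f=0

Check with a=0, b=0, c=0, d=0, e=1, f=0:
w1 = a XOR f = 0 XOR 0 = 0
w2 = w1 XOR c = 0 XOR 0 = 0
w3 = w2 XOR a = 0 XOR 0 = 0
w4 = w3 OR w1 = 0 OR 0 = 0
w5 = d OR w4 = 0 OR 0 = 0
w6 = w5 OR b = 0 OR 0 = 0
w7 = w4 OR w6 = 0 OR 0 = 0
w8 = NOT w7 = NOT 0 = 1
w9 = e XOR w8 = 1 XOR 1 = 0
So w8 = 1 and w9 = 0.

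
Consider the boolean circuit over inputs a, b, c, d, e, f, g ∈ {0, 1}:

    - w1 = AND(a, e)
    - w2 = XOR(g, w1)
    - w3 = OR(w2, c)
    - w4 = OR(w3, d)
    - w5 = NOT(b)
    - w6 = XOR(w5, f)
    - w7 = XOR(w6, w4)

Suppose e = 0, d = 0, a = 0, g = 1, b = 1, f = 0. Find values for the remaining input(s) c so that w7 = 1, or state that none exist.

w7 = XOR(w6, w4) must be 1, so w6 and w4 differ.
Check with e = 0, d = 0, a = 0, g = 1, b = 1, f = 0 and c=1:
w1 = AND(a, e) = AND(0, 0) = 0
w2 = XOR(g, w1) = XOR(1, 0) = 1
w3 = OR(w2, c) = OR(1, 1) = 1
w4 = OR(w3, d) = OR(1, 0) = 1
w5 = NOT(b) = NOT 1 = 0
w6 = XOR(w5, f) = XOR(0, 0) = 0
w7 = XOR(w6, w4) = XOR(0, 1) = 1
So w7 = 1.

c=1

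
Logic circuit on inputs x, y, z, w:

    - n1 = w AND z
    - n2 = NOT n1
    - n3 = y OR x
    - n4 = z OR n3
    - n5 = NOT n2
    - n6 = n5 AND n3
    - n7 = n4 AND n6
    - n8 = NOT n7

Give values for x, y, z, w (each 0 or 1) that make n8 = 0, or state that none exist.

n8 = NOT n7 must be 0, so n7 = 1.
n7 = n4 AND n6 must be 1, so both n4 = 1 and n6 = 1.
n4 = z OR n3 must be 1, so at least one of z, n3 is 1.
Check with x=1, y=0, z=1, w=1:
n1 = w AND z = 1 AND 1 = 1
n2 = NOT n1 = NOT 1 = 0
n3 = y OR x = 0 OR 1 = 1
n4 = z OR n3 = 1 OR 1 = 1
n5 = NOT n2 = NOT 0 = 1
n6 = n5 AND n3 = 1 AND 1 = 1
n7 = n4 AND n6 = 1 AND 1 = 1
n8 = NOT n7 = NOT 1 = 0
So n8 = 0 as required.

x=1, y=0, z=1, w=1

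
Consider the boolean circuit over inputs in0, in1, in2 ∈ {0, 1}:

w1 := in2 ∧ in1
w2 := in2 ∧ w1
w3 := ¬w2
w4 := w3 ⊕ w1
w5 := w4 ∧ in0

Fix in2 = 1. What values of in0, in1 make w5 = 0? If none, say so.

in0=0, in1=0

w5 = w4 ∧ in0 must be 0, so at least one of w4, in0 is 0.
Check with in2 = 1 and in0=0, in1=0:
w1 = in2 ∧ in1 = 1 ∧ 0 = 0
w2 = in2 ∧ w1 = 1 ∧ 0 = 0
w3 = ¬w2 = ¬0 = 1
w4 = w3 ⊕ w1 = 1 ⊕ 0 = 1
w5 = w4 ∧ in0 = 1 ∧ 0 = 0
So w5 = 0.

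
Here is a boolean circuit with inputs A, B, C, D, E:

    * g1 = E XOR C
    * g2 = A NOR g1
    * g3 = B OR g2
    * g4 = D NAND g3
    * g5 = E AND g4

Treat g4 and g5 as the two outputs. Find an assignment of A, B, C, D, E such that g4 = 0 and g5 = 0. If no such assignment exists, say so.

A=1, B=1, C=1, D=1, E=0

Check with A=1, B=1, C=1, D=1, E=0:
g1 = E XOR C = 0 XOR 1 = 1
g2 = A NOR g1 = 1 NOR 1 = 0
g3 = B OR g2 = 1 OR 0 = 1
g4 = D NAND g3 = 1 NAND 1 = 0
g5 = E AND g4 = 0 AND 0 = 0
So g4 = 0 and g5 = 0.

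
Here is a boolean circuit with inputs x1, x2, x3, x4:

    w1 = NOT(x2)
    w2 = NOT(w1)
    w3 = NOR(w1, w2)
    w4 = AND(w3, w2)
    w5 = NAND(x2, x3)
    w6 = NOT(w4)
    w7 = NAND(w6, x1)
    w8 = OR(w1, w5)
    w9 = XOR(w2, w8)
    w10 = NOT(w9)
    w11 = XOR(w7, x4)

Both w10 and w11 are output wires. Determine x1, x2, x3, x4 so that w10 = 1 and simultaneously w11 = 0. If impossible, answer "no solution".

Check with x1=0, x2=1, x3=0, x4=1:
w1 = NOT(x2) = NOT 1 = 0
w2 = NOT(w1) = NOT 0 = 1
w3 = NOR(w1, w2) = NOR(0, 1) = 0
w4 = AND(w3, w2) = AND(0, 1) = 0
w5 = NAND(x2, x3) = NAND(1, 0) = 1
w6 = NOT(w4) = NOT 0 = 1
w7 = NAND(w6, x1) = NAND(1, 0) = 1
w8 = OR(w1, w5) = OR(0, 1) = 1
w9 = XOR(w2, w8) = XOR(1, 1) = 0
w10 = NOT(w9) = NOT 0 = 1
w11 = XOR(w7, x4) = XOR(1, 1) = 0
So w10 = 1 and w11 = 0.

x1=0, x2=1, x3=0, x4=1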